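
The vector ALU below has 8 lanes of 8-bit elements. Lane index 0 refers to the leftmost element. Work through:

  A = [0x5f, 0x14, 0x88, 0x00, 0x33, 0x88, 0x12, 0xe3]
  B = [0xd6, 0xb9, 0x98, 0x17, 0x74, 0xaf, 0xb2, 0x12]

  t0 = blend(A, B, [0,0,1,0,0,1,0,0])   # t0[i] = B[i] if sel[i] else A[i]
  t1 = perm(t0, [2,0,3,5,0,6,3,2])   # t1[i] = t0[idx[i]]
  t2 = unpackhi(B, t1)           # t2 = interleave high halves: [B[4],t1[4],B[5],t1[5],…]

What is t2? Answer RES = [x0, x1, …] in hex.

RES = [0x74, 0x5f, 0xaf, 0x12, 0xb2, 0x00, 0x12, 0x98]

t0 = [0x5f, 0x14, 0x98, 0x00, 0x33, 0xaf, 0x12, 0xe3]
t1 = [0x98, 0x5f, 0x00, 0xaf, 0x5f, 0x12, 0x00, 0x98]
t2 = [0x74, 0x5f, 0xaf, 0x12, 0xb2, 0x00, 0x12, 0x98]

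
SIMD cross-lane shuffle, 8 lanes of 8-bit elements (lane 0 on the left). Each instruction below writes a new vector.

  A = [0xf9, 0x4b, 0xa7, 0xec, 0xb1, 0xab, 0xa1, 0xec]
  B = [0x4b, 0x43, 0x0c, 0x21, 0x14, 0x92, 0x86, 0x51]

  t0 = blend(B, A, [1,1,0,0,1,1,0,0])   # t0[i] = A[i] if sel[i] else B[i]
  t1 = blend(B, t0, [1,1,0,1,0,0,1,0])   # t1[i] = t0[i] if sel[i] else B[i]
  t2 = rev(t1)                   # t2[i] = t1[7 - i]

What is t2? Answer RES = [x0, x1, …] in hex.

RES = [0x51, 0x86, 0x92, 0x14, 0x21, 0x0c, 0x4b, 0xf9]

  t0: f9 4b 0c 21 b1 ab 86 51
  t1: f9 4b 0c 21 14 92 86 51
  t2: 51 86 92 14 21 0c 4b f9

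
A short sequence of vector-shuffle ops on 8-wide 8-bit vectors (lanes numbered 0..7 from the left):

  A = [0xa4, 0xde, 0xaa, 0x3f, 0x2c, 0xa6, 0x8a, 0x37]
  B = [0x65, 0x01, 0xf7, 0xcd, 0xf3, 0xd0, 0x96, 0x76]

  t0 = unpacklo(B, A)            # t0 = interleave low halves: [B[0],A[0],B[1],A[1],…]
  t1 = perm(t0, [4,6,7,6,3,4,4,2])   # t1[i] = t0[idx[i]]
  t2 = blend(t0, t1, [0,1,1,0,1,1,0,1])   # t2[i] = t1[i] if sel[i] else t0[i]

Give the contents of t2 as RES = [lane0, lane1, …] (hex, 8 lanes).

RES = [0x65, 0xcd, 0x3f, 0xde, 0xde, 0xf7, 0xcd, 0x01]

  t0: 65 a4 01 de f7 aa cd 3f
  t1: f7 cd 3f cd de f7 f7 01
  t2: 65 cd 3f de de f7 cd 01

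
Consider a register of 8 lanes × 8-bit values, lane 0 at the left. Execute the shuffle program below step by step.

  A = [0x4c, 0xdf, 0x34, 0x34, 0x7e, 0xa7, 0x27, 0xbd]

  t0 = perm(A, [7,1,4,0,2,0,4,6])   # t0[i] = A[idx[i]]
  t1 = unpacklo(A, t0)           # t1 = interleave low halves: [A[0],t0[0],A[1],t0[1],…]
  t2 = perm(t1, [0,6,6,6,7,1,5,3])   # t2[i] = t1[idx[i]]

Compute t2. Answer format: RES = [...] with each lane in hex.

t0 = [0xbd, 0xdf, 0x7e, 0x4c, 0x34, 0x4c, 0x7e, 0x27]
t1 = [0x4c, 0xbd, 0xdf, 0xdf, 0x34, 0x7e, 0x34, 0x4c]
t2 = [0x4c, 0x34, 0x34, 0x34, 0x4c, 0xbd, 0x7e, 0xdf]

RES = [0x4c, 0x34, 0x34, 0x34, 0x4c, 0xbd, 0x7e, 0xdf]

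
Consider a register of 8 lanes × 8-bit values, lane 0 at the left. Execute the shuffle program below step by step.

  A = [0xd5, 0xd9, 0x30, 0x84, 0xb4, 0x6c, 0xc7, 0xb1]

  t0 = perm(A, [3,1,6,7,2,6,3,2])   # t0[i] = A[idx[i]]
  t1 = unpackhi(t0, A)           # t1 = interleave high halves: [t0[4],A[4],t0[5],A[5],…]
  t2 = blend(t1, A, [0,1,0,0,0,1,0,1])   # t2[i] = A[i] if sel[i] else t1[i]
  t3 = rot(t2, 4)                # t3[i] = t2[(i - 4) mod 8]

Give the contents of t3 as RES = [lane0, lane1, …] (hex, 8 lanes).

RES = [ 0x84  0x6c  0x30  0xb1  0x30  0xd9  0xc7  0x6c ]

→ t0 |84|d9|c7|b1|30|c7|84|30|
→ t1 |30|b4|c7|6c|84|c7|30|b1|
→ t2 |30|d9|c7|6c|84|6c|30|b1|
→ t3 |84|6c|30|b1|30|d9|c7|6c|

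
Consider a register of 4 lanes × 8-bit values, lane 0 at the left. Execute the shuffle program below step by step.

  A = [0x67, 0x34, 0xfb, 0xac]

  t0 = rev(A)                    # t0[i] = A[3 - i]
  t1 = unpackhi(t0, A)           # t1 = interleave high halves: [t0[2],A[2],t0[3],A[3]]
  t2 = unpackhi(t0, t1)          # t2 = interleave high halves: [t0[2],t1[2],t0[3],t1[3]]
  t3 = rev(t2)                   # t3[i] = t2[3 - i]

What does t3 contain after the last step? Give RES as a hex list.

→ t0 |ac|fb|34|67|
→ t1 |34|fb|67|ac|
→ t2 |34|67|67|ac|
→ t3 |ac|67|67|34|

RES = [ 0xac  0x67  0x67  0x34 ]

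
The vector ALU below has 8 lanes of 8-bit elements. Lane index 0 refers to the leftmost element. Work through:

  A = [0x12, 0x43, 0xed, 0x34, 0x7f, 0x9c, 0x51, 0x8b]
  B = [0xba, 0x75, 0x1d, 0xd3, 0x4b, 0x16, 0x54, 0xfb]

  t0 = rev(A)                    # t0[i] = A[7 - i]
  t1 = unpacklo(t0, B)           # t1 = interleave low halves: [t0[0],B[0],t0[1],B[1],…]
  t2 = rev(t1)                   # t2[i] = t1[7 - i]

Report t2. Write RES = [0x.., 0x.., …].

  t0: 8b 51 9c 7f 34 ed 43 12
  t1: 8b ba 51 75 9c 1d 7f d3
  t2: d3 7f 1d 9c 75 51 ba 8b

RES = [ 0xd3  0x7f  0x1d  0x9c  0x75  0x51  0xba  0x8b ]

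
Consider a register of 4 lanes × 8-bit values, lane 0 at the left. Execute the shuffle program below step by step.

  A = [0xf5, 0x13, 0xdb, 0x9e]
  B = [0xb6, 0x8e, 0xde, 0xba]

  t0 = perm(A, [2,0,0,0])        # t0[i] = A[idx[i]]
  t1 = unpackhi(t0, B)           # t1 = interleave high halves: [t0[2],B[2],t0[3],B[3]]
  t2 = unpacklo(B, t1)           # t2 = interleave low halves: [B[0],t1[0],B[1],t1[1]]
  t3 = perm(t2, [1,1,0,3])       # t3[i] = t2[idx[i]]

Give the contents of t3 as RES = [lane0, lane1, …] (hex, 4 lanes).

→ t0 |db|f5|f5|f5|
→ t1 |f5|de|f5|ba|
→ t2 |b6|f5|8e|de|
→ t3 |f5|f5|b6|de|

RES = [0xf5, 0xf5, 0xb6, 0xde]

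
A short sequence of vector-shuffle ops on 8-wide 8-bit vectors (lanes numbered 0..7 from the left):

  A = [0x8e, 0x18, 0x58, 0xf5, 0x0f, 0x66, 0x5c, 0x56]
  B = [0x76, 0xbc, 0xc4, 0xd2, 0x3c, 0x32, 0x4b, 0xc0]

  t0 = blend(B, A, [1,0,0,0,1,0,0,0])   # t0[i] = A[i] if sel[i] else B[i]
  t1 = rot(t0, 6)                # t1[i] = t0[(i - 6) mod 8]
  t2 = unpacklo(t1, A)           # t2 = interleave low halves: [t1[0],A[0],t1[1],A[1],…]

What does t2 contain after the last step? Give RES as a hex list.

RES = [ 0xc4  0x8e  0xd2  0x18  0x0f  0x58  0x32  0xf5 ]

→ t0 |8e|bc|c4|d2|0f|32|4b|c0|
→ t1 |c4|d2|0f|32|4b|c0|8e|bc|
→ t2 |c4|8e|d2|18|0f|58|32|f5|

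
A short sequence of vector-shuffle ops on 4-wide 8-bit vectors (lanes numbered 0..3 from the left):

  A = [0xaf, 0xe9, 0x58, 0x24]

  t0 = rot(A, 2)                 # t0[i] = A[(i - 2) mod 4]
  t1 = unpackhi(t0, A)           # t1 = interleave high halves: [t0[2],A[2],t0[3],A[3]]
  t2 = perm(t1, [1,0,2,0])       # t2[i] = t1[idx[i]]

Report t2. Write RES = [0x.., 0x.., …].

t0 = [0x58, 0x24, 0xaf, 0xe9]
t1 = [0xaf, 0x58, 0xe9, 0x24]
t2 = [0x58, 0xaf, 0xe9, 0xaf]

RES = [ 0x58  0xaf  0xe9  0xaf ]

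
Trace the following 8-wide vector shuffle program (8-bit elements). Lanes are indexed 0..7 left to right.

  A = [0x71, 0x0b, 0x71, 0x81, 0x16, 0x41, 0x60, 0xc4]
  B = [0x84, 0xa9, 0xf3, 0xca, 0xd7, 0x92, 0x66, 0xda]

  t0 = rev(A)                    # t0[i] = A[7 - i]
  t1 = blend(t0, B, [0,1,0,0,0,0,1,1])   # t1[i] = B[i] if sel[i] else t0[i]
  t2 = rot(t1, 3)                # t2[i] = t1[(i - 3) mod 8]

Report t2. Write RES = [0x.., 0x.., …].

RES = [0x71, 0x66, 0xda, 0xc4, 0xa9, 0x41, 0x16, 0x81]

  t0: c4 60 41 16 81 71 0b 71
  t1: c4 a9 41 16 81 71 66 da
  t2: 71 66 da c4 a9 41 16 81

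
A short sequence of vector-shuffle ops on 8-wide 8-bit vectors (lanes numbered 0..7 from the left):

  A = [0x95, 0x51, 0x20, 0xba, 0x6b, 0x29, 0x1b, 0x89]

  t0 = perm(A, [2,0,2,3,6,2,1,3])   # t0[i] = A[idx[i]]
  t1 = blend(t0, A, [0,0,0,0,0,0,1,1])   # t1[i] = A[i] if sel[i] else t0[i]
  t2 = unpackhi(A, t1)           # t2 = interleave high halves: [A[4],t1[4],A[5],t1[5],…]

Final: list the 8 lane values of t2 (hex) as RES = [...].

  t0: 20 95 20 ba 1b 20 51 ba
  t1: 20 95 20 ba 1b 20 1b 89
  t2: 6b 1b 29 20 1b 1b 89 89

RES = [ 0x6b  0x1b  0x29  0x20  0x1b  0x1b  0x89  0x89 ]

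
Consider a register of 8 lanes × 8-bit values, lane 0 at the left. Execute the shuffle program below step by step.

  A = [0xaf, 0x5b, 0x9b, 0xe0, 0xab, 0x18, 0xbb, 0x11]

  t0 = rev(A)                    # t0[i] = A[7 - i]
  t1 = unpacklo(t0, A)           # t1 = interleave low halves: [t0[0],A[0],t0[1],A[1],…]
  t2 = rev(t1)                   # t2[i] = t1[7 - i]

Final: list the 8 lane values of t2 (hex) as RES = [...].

RES = [0xe0, 0xab, 0x9b, 0x18, 0x5b, 0xbb, 0xaf, 0x11]

  t0: 11 bb 18 ab e0 9b 5b af
  t1: 11 af bb 5b 18 9b ab e0
  t2: e0 ab 9b 18 5b bb af 11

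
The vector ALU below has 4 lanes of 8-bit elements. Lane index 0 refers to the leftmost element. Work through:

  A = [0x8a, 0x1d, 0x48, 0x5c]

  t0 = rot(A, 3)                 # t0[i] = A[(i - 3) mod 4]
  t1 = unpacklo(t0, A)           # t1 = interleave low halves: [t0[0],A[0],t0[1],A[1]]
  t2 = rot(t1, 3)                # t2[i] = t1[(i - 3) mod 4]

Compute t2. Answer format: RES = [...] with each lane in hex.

RES = [0x8a, 0x48, 0x1d, 0x1d]

  t0: 1d 48 5c 8a
  t1: 1d 8a 48 1d
  t2: 8a 48 1d 1d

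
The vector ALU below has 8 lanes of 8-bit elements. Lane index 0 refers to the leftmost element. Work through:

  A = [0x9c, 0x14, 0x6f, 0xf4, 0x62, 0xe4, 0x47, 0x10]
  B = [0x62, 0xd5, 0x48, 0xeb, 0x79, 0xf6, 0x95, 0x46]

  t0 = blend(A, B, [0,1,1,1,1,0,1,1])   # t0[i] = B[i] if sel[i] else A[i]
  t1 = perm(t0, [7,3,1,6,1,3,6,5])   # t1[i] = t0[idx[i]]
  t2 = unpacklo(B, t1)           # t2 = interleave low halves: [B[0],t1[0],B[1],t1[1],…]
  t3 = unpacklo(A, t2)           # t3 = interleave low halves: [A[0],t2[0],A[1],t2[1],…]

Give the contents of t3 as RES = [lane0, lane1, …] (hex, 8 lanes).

RES = [0x9c, 0x62, 0x14, 0x46, 0x6f, 0xd5, 0xf4, 0xeb]

  t0: 9c d5 48 eb 79 e4 95 46
  t1: 46 eb d5 95 d5 eb 95 e4
  t2: 62 46 d5 eb 48 d5 eb 95
  t3: 9c 62 14 46 6f d5 f4 eb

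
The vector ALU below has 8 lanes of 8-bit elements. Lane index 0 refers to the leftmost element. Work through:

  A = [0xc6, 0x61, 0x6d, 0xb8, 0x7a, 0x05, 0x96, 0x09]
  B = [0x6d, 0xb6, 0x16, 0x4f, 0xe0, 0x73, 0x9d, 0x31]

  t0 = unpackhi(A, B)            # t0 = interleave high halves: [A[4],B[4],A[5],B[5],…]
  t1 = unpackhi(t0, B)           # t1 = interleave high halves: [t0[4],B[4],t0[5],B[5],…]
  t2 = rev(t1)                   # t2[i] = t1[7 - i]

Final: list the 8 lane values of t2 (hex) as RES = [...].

t0 = [0x7a, 0xe0, 0x05, 0x73, 0x96, 0x9d, 0x09, 0x31]
t1 = [0x96, 0xe0, 0x9d, 0x73, 0x09, 0x9d, 0x31, 0x31]
t2 = [0x31, 0x31, 0x9d, 0x09, 0x73, 0x9d, 0xe0, 0x96]

RES = [0x31, 0x31, 0x9d, 0x09, 0x73, 0x9d, 0xe0, 0x96]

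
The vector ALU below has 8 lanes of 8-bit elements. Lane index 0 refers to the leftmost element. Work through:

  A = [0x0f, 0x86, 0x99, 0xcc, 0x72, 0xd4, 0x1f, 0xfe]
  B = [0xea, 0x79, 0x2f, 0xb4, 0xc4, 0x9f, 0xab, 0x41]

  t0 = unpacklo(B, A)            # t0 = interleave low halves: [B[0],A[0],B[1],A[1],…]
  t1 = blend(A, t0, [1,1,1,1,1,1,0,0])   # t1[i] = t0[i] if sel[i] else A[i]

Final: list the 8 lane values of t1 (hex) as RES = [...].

t0 = [0xea, 0x0f, 0x79, 0x86, 0x2f, 0x99, 0xb4, 0xcc]
t1 = [0xea, 0x0f, 0x79, 0x86, 0x2f, 0x99, 0x1f, 0xfe]

RES = [ 0xea  0x0f  0x79  0x86  0x2f  0x99  0x1f  0xfe ]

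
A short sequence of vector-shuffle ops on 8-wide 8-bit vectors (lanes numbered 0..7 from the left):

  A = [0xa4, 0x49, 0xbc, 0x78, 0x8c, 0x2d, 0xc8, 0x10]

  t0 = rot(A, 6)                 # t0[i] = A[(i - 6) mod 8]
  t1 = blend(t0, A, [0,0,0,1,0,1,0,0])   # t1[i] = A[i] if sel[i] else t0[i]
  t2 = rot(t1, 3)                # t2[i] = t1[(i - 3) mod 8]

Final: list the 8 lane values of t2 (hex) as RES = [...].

→ t0 |bc|78|8c|2d|c8|10|a4|49|
→ t1 |bc|78|8c|78|c8|2d|a4|49|
→ t2 |2d|a4|49|bc|78|8c|78|c8|

RES = [0x2d, 0xa4, 0x49, 0xbc, 0x78, 0x8c, 0x78, 0xc8]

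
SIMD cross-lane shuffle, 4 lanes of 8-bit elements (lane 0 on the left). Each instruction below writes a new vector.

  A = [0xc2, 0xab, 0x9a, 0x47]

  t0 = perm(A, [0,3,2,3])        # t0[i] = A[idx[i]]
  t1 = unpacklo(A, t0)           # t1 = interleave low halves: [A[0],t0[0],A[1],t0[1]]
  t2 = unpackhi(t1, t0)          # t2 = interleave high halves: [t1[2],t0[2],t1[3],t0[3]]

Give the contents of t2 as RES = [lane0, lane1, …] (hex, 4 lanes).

t0 = [0xc2, 0x47, 0x9a, 0x47]
t1 = [0xc2, 0xc2, 0xab, 0x47]
t2 = [0xab, 0x9a, 0x47, 0x47]

RES = [0xab, 0x9a, 0x47, 0x47]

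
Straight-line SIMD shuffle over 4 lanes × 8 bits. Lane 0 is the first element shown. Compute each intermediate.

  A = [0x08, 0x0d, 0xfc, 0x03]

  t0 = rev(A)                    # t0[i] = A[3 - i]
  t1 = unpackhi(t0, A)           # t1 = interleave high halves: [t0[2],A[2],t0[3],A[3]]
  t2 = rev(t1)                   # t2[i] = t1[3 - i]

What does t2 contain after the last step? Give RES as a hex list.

→ t0 |03|fc|0d|08|
→ t1 |0d|fc|08|03|
→ t2 |03|08|fc|0d|

RES = [0x03, 0x08, 0xfc, 0x0d]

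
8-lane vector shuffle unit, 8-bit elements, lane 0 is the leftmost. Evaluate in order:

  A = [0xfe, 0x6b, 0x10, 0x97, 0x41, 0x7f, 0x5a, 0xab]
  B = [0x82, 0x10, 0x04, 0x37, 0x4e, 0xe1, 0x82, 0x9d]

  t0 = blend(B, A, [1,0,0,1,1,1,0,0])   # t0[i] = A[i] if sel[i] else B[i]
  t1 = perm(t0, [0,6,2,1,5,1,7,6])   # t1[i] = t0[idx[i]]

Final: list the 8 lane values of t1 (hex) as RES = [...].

RES = [ 0xfe  0x82  0x04  0x10  0x7f  0x10  0x9d  0x82 ]

→ t0 |fe|10|04|97|41|7f|82|9d|
→ t1 |fe|82|04|10|7f|10|9d|82|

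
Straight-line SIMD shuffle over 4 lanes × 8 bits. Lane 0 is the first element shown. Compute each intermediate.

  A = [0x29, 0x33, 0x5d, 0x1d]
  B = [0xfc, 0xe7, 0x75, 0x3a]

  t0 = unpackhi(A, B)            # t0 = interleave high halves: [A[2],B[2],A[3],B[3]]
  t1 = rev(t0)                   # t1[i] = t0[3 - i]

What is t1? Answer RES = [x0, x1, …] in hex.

→ t0 |5d|75|1d|3a|
→ t1 |3a|1d|75|5d|

RES = [ 0x3a  0x1d  0x75  0x5d ]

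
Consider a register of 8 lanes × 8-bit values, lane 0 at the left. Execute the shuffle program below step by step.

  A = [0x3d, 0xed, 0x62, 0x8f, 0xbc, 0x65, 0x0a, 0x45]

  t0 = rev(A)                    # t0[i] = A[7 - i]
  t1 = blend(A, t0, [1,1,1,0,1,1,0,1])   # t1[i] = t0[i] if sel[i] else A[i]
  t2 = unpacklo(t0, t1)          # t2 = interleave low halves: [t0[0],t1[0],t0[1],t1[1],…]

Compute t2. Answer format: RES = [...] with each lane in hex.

t0 = [0x45, 0x0a, 0x65, 0xbc, 0x8f, 0x62, 0xed, 0x3d]
t1 = [0x45, 0x0a, 0x65, 0x8f, 0x8f, 0x62, 0x0a, 0x3d]
t2 = [0x45, 0x45, 0x0a, 0x0a, 0x65, 0x65, 0xbc, 0x8f]

RES = [ 0x45  0x45  0x0a  0x0a  0x65  0x65  0xbc  0x8f ]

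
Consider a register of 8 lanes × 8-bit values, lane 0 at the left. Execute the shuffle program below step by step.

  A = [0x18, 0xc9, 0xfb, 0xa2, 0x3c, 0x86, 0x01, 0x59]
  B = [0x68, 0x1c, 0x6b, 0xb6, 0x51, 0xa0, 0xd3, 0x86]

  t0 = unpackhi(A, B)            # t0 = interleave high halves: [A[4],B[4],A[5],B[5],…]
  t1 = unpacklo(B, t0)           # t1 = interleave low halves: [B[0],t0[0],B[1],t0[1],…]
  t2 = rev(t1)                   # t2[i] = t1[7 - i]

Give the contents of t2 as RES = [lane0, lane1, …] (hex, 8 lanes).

RES = [ 0xa0  0xb6  0x86  0x6b  0x51  0x1c  0x3c  0x68 ]

t0 = [0x3c, 0x51, 0x86, 0xa0, 0x01, 0xd3, 0x59, 0x86]
t1 = [0x68, 0x3c, 0x1c, 0x51, 0x6b, 0x86, 0xb6, 0xa0]
t2 = [0xa0, 0xb6, 0x86, 0x6b, 0x51, 0x1c, 0x3c, 0x68]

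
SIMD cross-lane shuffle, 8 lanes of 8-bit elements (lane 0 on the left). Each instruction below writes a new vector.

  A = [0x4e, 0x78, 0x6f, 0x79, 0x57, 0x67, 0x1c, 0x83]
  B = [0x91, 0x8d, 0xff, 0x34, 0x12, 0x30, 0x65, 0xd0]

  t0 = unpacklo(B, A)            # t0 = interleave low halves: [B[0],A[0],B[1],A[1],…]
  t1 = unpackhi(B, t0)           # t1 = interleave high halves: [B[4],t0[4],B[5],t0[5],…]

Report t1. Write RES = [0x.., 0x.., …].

t0 = [0x91, 0x4e, 0x8d, 0x78, 0xff, 0x6f, 0x34, 0x79]
t1 = [0x12, 0xff, 0x30, 0x6f, 0x65, 0x34, 0xd0, 0x79]

RES = [ 0x12  0xff  0x30  0x6f  0x65  0x34  0xd0  0x79 ]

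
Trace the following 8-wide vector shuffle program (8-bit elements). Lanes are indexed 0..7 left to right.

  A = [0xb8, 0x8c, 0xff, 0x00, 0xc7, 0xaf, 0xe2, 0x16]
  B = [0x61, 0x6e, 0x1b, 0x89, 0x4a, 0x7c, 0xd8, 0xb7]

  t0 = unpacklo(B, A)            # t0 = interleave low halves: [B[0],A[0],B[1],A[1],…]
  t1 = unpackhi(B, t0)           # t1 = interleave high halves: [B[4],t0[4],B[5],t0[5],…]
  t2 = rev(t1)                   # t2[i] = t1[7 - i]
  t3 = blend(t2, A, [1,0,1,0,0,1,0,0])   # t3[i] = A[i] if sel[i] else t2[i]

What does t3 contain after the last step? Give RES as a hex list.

t0 = [0x61, 0xb8, 0x6e, 0x8c, 0x1b, 0xff, 0x89, 0x00]
t1 = [0x4a, 0x1b, 0x7c, 0xff, 0xd8, 0x89, 0xb7, 0x00]
t2 = [0x00, 0xb7, 0x89, 0xd8, 0xff, 0x7c, 0x1b, 0x4a]
t3 = [0xb8, 0xb7, 0xff, 0xd8, 0xff, 0xaf, 0x1b, 0x4a]

RES = [0xb8, 0xb7, 0xff, 0xd8, 0xff, 0xaf, 0x1b, 0x4a]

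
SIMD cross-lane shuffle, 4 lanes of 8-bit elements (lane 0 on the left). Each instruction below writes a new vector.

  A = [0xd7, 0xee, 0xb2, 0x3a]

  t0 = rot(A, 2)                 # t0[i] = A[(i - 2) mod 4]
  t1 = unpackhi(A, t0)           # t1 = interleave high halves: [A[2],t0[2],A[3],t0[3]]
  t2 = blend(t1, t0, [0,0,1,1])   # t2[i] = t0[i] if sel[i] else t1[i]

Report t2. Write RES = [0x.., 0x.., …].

RES = [ 0xb2  0xd7  0xd7  0xee ]

→ t0 |b2|3a|d7|ee|
→ t1 |b2|d7|3a|ee|
→ t2 |b2|d7|d7|ee|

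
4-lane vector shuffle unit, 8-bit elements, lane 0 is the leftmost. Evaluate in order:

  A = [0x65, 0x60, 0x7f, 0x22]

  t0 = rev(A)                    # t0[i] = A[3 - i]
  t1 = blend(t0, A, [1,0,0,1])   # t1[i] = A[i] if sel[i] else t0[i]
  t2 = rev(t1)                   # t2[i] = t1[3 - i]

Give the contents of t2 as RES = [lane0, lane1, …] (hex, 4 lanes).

→ t0 |22|7f|60|65|
→ t1 |65|7f|60|22|
→ t2 |22|60|7f|65|

RES = [ 0x22  0x60  0x7f  0x65 ]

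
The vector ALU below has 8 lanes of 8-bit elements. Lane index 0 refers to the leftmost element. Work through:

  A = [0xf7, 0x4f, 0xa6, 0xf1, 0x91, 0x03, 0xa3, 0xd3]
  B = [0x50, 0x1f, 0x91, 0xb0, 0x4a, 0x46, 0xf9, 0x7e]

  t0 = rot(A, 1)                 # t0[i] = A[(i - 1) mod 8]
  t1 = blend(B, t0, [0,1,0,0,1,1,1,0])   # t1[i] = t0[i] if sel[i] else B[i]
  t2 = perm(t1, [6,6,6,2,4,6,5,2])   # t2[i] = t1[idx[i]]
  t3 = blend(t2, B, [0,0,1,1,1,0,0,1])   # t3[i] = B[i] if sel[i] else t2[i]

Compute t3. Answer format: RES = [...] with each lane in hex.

RES = [ 0x03  0x03  0x91  0xb0  0x4a  0x03  0x91  0x7e ]

t0 = [0xd3, 0xf7, 0x4f, 0xa6, 0xf1, 0x91, 0x03, 0xa3]
t1 = [0x50, 0xf7, 0x91, 0xb0, 0xf1, 0x91, 0x03, 0x7e]
t2 = [0x03, 0x03, 0x03, 0x91, 0xf1, 0x03, 0x91, 0x91]
t3 = [0x03, 0x03, 0x91, 0xb0, 0x4a, 0x03, 0x91, 0x7e]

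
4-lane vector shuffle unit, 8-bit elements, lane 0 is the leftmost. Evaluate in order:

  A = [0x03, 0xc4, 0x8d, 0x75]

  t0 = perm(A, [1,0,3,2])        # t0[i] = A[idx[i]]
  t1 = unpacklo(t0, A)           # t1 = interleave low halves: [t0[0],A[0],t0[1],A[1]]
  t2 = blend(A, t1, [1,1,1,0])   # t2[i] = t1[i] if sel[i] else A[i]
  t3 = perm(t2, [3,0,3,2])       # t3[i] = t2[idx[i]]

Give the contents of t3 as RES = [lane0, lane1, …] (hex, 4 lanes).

RES = [ 0x75  0xc4  0x75  0x03 ]

→ t0 |c4|03|75|8d|
→ t1 |c4|03|03|c4|
→ t2 |c4|03|03|75|
→ t3 |75|c4|75|03|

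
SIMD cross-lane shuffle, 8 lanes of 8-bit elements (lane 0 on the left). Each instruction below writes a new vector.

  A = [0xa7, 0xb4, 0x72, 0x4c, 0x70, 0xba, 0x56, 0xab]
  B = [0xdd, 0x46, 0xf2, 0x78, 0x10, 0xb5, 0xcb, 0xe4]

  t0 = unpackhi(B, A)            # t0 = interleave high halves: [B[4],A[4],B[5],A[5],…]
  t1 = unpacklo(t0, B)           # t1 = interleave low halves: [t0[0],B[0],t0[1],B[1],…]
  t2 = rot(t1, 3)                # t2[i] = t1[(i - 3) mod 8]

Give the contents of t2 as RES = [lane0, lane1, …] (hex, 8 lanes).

RES = [ 0xf2  0xba  0x78  0x10  0xdd  0x70  0x46  0xb5 ]

  t0: 10 70 b5 ba cb 56 e4 ab
  t1: 10 dd 70 46 b5 f2 ba 78
  t2: f2 ba 78 10 dd 70 46 b5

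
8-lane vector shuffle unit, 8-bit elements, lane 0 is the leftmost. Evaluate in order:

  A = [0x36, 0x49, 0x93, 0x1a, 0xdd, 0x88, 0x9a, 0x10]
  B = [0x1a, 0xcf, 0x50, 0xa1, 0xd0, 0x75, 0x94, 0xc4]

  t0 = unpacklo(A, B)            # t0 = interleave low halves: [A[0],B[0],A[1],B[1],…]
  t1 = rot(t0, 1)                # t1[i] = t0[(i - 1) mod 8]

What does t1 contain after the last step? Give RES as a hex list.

t0 = [0x36, 0x1a, 0x49, 0xcf, 0x93, 0x50, 0x1a, 0xa1]
t1 = [0xa1, 0x36, 0x1a, 0x49, 0xcf, 0x93, 0x50, 0x1a]

RES = [0xa1, 0x36, 0x1a, 0x49, 0xcf, 0x93, 0x50, 0x1a]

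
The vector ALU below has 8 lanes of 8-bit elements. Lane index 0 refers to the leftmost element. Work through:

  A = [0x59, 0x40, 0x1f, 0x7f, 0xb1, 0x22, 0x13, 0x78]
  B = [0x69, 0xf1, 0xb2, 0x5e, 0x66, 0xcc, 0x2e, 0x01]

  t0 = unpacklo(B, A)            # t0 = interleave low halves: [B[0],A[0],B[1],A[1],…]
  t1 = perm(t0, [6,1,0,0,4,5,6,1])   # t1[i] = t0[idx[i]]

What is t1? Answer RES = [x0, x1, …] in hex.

t0 = [0x69, 0x59, 0xf1, 0x40, 0xb2, 0x1f, 0x5e, 0x7f]
t1 = [0x5e, 0x59, 0x69, 0x69, 0xb2, 0x1f, 0x5e, 0x59]

RES = [0x5e, 0x59, 0x69, 0x69, 0xb2, 0x1f, 0x5e, 0x59]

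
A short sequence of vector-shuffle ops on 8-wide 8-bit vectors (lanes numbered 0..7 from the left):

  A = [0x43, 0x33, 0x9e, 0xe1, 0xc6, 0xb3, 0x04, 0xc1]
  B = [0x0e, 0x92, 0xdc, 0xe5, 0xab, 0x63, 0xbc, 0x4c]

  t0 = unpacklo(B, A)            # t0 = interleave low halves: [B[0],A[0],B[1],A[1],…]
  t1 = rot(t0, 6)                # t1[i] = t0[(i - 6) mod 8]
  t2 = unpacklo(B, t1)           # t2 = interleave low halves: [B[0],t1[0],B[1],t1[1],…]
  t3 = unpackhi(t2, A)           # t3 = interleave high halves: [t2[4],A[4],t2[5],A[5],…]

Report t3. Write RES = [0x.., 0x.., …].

RES = [ 0xdc  0xc6  0xdc  0xb3  0xe5  0x04  0x9e  0xc1 ]

  t0: 0e 43 92 33 dc 9e e5 e1
  t1: 92 33 dc 9e e5 e1 0e 43
  t2: 0e 92 92 33 dc dc e5 9e
  t3: dc c6 dc b3 e5 04 9e c1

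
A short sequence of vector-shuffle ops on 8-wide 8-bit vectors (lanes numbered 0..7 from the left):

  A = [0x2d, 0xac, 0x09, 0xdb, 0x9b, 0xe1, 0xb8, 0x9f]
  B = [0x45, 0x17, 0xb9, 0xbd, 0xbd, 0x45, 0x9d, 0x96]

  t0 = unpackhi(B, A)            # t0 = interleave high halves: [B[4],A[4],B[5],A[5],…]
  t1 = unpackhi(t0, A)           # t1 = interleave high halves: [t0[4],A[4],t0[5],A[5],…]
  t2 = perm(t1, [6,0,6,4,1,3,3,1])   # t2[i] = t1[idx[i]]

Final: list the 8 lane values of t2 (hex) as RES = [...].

RES = [0x9f, 0x9d, 0x9f, 0x96, 0x9b, 0xe1, 0xe1, 0x9b]

  t0: bd 9b 45 e1 9d b8 96 9f
  t1: 9d 9b b8 e1 96 b8 9f 9f
  t2: 9f 9d 9f 96 9b e1 e1 9b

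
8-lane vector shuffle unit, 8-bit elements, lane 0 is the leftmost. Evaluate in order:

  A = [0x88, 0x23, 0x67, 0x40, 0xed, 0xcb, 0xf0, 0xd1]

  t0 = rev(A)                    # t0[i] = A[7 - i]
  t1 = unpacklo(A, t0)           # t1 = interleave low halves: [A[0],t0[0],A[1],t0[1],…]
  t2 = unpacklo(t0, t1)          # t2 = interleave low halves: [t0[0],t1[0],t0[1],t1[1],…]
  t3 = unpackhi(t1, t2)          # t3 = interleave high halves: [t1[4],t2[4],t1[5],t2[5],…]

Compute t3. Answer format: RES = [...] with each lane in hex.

RES = [ 0x67  0xcb  0xcb  0x23  0x40  0xed  0xed  0xf0 ]

→ t0 |d1|f0|cb|ed|40|67|23|88|
→ t1 |88|d1|23|f0|67|cb|40|ed|
→ t2 |d1|88|f0|d1|cb|23|ed|f0|
→ t3 |67|cb|cb|23|40|ed|ed|f0|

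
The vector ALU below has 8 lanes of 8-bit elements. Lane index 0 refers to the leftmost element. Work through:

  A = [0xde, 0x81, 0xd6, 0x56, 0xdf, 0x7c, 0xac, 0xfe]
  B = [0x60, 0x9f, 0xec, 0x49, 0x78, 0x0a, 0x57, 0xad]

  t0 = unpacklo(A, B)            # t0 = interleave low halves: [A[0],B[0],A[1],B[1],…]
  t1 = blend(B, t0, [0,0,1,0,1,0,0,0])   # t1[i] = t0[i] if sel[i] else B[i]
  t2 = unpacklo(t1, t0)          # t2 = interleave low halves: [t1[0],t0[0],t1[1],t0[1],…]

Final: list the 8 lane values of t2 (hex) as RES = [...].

→ t0 |de|60|81|9f|d6|ec|56|49|
→ t1 |60|9f|81|49|d6|0a|57|ad|
→ t2 |60|de|9f|60|81|81|49|9f|

RES = [ 0x60  0xde  0x9f  0x60  0x81  0x81  0x49  0x9f ]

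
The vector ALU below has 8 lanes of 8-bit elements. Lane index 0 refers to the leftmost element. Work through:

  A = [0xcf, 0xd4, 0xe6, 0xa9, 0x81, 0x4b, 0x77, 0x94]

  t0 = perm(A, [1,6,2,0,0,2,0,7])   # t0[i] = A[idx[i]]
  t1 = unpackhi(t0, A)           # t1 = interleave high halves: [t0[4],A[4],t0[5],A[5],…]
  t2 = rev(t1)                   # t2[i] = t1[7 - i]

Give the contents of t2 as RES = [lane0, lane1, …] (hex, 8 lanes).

t0 = [0xd4, 0x77, 0xe6, 0xcf, 0xcf, 0xe6, 0xcf, 0x94]
t1 = [0xcf, 0x81, 0xe6, 0x4b, 0xcf, 0x77, 0x94, 0x94]
t2 = [0x94, 0x94, 0x77, 0xcf, 0x4b, 0xe6, 0x81, 0xcf]

RES = [0x94, 0x94, 0x77, 0xcf, 0x4b, 0xe6, 0x81, 0xcf]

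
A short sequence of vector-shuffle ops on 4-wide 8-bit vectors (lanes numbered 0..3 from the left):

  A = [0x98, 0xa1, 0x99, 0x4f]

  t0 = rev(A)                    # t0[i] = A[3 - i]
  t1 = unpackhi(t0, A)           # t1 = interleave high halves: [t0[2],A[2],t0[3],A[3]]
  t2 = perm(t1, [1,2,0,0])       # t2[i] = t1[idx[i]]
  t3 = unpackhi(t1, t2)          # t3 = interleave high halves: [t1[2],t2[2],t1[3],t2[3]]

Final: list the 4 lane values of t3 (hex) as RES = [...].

→ t0 |4f|99|a1|98|
→ t1 |a1|99|98|4f|
→ t2 |99|98|a1|a1|
→ t3 |98|a1|4f|a1|

RES = [ 0x98  0xa1  0x4f  0xa1 ]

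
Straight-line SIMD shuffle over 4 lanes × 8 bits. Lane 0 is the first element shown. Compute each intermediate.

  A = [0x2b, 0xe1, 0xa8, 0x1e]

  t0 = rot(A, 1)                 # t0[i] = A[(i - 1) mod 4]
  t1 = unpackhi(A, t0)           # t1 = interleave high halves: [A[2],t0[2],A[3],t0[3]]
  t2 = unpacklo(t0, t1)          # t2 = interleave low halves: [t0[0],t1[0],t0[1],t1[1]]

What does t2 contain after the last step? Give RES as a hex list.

t0 = [0x1e, 0x2b, 0xe1, 0xa8]
t1 = [0xa8, 0xe1, 0x1e, 0xa8]
t2 = [0x1e, 0xa8, 0x2b, 0xe1]

RES = [ 0x1e  0xa8  0x2b  0xe1 ]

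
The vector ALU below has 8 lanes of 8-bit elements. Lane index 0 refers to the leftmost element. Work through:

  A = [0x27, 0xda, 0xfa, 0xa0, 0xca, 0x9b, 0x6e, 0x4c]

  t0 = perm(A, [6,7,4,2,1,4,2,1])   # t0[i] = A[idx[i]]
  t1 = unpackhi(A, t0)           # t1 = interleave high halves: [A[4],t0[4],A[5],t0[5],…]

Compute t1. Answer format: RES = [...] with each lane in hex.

→ t0 |6e|4c|ca|fa|da|ca|fa|da|
→ t1 |ca|da|9b|ca|6e|fa|4c|da|

RES = [0xca, 0xda, 0x9b, 0xca, 0x6e, 0xfa, 0x4c, 0xda]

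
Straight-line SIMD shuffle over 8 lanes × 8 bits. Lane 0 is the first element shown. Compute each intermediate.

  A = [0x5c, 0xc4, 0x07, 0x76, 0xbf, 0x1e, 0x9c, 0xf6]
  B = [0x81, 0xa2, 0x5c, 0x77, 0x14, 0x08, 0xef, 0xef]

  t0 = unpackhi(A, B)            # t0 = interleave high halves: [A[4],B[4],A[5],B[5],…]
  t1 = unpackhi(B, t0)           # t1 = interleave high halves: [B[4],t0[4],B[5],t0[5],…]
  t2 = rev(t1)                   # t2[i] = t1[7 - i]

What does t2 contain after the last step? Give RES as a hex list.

  t0: bf 14 1e 08 9c ef f6 ef
  t1: 14 9c 08 ef ef f6 ef ef
  t2: ef ef f6 ef ef 08 9c 14

RES = [0xef, 0xef, 0xf6, 0xef, 0xef, 0x08, 0x9c, 0x14]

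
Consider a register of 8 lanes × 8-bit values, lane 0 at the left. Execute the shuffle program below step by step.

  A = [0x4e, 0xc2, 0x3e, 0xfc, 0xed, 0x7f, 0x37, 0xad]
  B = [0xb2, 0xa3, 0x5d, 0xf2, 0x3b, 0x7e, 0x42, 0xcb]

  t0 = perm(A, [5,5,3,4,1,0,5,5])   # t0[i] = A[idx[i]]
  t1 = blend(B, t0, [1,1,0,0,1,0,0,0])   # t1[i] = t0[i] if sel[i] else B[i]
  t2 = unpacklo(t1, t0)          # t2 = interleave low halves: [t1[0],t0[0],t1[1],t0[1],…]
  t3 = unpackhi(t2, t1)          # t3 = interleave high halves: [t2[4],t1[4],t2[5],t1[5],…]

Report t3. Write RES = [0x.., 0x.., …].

RES = [0x5d, 0xc2, 0xfc, 0x7e, 0xf2, 0x42, 0xed, 0xcb]

  t0: 7f 7f fc ed c2 4e 7f 7f
  t1: 7f 7f 5d f2 c2 7e 42 cb
  t2: 7f 7f 7f 7f 5d fc f2 ed
  t3: 5d c2 fc 7e f2 42 ed cb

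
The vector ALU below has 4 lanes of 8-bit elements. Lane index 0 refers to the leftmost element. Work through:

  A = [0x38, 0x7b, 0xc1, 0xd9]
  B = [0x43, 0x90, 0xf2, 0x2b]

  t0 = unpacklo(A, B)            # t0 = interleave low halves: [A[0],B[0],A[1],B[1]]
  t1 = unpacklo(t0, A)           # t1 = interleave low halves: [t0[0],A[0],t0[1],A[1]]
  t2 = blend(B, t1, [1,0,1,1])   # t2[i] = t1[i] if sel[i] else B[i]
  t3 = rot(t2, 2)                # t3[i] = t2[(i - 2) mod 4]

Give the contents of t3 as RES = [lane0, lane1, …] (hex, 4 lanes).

→ t0 |38|43|7b|90|
→ t1 |38|38|43|7b|
→ t2 |38|90|43|7b|
→ t3 |43|7b|38|90|

RES = [0x43, 0x7b, 0x38, 0x90]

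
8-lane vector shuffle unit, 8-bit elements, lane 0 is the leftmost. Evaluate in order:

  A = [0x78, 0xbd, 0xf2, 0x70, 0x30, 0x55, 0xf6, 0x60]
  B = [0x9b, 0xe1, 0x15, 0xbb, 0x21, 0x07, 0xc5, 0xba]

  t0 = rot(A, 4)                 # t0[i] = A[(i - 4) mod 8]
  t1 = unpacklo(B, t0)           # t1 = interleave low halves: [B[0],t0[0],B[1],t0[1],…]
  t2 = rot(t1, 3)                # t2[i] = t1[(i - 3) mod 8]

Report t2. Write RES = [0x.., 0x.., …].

RES = [ 0xf6  0xbb  0x60  0x9b  0x30  0xe1  0x55  0x15 ]

t0 = [0x30, 0x55, 0xf6, 0x60, 0x78, 0xbd, 0xf2, 0x70]
t1 = [0x9b, 0x30, 0xe1, 0x55, 0x15, 0xf6, 0xbb, 0x60]
t2 = [0xf6, 0xbb, 0x60, 0x9b, 0x30, 0xe1, 0x55, 0x15]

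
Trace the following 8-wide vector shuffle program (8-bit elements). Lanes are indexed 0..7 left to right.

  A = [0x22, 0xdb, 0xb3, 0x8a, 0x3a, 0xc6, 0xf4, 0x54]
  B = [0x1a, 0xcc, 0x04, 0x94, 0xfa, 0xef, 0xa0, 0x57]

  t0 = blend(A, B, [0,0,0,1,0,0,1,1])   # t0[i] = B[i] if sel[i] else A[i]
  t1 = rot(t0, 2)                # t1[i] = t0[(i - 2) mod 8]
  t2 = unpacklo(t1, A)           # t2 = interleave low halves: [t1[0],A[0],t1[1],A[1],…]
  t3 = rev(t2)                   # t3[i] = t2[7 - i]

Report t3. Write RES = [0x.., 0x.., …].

→ t0 |22|db|b3|94|3a|c6|a0|57|
→ t1 |a0|57|22|db|b3|94|3a|c6|
→ t2 |a0|22|57|db|22|b3|db|8a|
→ t3 |8a|db|b3|22|db|57|22|a0|

RES = [0x8a, 0xdb, 0xb3, 0x22, 0xdb, 0x57, 0x22, 0xa0]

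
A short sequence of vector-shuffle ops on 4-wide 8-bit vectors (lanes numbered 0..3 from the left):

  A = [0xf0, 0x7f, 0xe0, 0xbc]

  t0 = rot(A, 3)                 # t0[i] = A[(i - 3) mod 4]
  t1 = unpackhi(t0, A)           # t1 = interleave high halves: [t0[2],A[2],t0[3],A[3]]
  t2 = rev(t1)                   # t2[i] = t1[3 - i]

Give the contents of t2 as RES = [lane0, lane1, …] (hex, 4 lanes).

RES = [0xbc, 0xf0, 0xe0, 0xbc]

→ t0 |7f|e0|bc|f0|
→ t1 |bc|e0|f0|bc|
→ t2 |bc|f0|e0|bc|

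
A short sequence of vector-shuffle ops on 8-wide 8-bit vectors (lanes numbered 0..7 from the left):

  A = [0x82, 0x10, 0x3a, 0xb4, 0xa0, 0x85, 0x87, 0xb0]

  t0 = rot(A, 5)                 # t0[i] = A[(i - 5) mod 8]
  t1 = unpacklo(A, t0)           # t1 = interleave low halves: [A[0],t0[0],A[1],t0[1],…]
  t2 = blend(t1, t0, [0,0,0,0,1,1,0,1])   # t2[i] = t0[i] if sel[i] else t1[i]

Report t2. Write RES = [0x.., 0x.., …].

RES = [ 0x82  0xb4  0x10  0xa0  0xb0  0x82  0xb4  0x3a ]

  t0: b4 a0 85 87 b0 82 10 3a
  t1: 82 b4 10 a0 3a 85 b4 87
  t2: 82 b4 10 a0 b0 82 b4 3a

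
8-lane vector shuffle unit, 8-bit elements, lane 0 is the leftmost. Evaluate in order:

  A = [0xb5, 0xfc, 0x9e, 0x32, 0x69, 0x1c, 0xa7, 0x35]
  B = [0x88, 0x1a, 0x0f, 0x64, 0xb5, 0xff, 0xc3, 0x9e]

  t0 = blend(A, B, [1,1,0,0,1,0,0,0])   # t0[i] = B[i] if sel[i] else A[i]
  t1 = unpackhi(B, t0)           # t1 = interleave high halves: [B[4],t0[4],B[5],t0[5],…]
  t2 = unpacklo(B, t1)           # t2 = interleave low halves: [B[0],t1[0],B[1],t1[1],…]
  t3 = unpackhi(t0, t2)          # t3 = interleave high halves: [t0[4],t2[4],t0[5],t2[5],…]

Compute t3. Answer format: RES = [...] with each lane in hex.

→ t0 |88|1a|9e|32|b5|1c|a7|35|
→ t1 |b5|b5|ff|1c|c3|a7|9e|35|
→ t2 |88|b5|1a|b5|0f|ff|64|1c|
→ t3 |b5|0f|1c|ff|a7|64|35|1c|

RES = [0xb5, 0x0f, 0x1c, 0xff, 0xa7, 0x64, 0x35, 0x1c]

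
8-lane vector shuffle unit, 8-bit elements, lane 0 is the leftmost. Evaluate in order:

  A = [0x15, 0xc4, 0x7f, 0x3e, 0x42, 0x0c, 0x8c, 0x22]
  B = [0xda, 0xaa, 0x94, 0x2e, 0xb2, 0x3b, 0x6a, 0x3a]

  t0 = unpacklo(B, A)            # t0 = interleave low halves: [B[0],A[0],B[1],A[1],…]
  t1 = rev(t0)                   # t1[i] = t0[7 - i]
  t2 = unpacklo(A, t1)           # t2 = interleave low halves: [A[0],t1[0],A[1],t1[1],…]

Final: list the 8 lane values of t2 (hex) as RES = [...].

  t0: da 15 aa c4 94 7f 2e 3e
  t1: 3e 2e 7f 94 c4 aa 15 da
  t2: 15 3e c4 2e 7f 7f 3e 94

RES = [ 0x15  0x3e  0xc4  0x2e  0x7f  0x7f  0x3e  0x94 ]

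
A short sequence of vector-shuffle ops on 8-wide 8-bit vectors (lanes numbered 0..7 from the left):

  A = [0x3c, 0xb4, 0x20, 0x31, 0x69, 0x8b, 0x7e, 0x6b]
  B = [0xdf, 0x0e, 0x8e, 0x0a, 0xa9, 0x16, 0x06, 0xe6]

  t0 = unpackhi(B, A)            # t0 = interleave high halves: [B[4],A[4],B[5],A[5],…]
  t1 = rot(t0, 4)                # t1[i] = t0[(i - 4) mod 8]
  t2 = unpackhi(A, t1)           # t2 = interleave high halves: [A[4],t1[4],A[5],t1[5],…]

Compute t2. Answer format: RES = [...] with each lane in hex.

RES = [ 0x69  0xa9  0x8b  0x69  0x7e  0x16  0x6b  0x8b ]

  t0: a9 69 16 8b 06 7e e6 6b
  t1: 06 7e e6 6b a9 69 16 8b
  t2: 69 a9 8b 69 7e 16 6b 8b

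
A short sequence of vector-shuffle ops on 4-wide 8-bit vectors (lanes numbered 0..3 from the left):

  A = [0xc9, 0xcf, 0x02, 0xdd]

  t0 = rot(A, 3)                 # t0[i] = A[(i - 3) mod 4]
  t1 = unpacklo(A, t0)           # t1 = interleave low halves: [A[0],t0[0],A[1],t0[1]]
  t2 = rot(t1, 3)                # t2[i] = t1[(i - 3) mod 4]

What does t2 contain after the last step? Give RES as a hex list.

→ t0 |cf|02|dd|c9|
→ t1 |c9|cf|cf|02|
→ t2 |cf|cf|02|c9|

RES = [ 0xcf  0xcf  0x02  0xc9 ]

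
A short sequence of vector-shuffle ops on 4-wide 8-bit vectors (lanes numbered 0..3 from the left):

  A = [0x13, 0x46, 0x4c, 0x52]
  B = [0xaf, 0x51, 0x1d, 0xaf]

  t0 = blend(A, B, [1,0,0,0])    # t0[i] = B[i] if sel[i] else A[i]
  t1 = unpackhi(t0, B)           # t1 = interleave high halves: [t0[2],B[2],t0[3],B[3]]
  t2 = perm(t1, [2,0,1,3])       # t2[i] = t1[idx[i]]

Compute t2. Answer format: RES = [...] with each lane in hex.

→ t0 |af|46|4c|52|
→ t1 |4c|1d|52|af|
→ t2 |52|4c|1d|af|

RES = [ 0x52  0x4c  0x1d  0xaf ]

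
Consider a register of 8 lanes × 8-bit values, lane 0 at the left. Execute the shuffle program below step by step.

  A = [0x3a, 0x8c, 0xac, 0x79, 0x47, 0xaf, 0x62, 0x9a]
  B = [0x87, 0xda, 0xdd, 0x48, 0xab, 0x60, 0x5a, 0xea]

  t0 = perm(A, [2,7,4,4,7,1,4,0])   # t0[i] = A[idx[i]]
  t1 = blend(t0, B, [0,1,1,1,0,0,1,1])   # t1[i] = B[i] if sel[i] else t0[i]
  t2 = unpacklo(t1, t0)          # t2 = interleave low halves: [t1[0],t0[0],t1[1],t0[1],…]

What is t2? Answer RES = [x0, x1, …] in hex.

→ t0 |ac|9a|47|47|9a|8c|47|3a|
→ t1 |ac|da|dd|48|9a|8c|5a|ea|
→ t2 |ac|ac|da|9a|dd|47|48|47|

RES = [0xac, 0xac, 0xda, 0x9a, 0xdd, 0x47, 0x48, 0x47]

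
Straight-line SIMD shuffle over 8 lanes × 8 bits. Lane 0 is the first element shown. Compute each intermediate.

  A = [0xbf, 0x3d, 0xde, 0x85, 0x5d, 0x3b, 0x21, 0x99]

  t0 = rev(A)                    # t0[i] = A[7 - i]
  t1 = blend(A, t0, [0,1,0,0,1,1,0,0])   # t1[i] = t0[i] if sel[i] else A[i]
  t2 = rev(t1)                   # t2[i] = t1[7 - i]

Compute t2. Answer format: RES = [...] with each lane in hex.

  t0: 99 21 3b 5d 85 de 3d bf
  t1: bf 21 de 85 85 de 21 99
  t2: 99 21 de 85 85 de 21 bf

RES = [0x99, 0x21, 0xde, 0x85, 0x85, 0xde, 0x21, 0xbf]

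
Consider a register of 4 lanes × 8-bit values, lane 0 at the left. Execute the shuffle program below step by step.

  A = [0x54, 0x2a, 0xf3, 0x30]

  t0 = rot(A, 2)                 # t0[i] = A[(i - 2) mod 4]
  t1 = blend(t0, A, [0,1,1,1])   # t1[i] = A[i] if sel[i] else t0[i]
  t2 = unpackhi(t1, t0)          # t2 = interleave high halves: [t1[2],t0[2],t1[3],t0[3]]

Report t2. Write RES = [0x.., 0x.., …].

RES = [0xf3, 0x54, 0x30, 0x2a]

  t0: f3 30 54 2a
  t1: f3 2a f3 30
  t2: f3 54 30 2a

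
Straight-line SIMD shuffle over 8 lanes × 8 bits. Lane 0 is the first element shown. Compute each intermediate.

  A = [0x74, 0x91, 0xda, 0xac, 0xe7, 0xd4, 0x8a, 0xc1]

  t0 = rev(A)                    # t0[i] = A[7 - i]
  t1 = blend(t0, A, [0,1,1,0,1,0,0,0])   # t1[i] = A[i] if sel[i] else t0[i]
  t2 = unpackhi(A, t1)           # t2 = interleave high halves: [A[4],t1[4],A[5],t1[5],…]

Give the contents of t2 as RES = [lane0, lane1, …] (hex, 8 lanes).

RES = [ 0xe7  0xe7  0xd4  0xda  0x8a  0x91  0xc1  0x74 ]

→ t0 |c1|8a|d4|e7|ac|da|91|74|
→ t1 |c1|91|da|e7|e7|da|91|74|
→ t2 |e7|e7|d4|da|8a|91|c1|74|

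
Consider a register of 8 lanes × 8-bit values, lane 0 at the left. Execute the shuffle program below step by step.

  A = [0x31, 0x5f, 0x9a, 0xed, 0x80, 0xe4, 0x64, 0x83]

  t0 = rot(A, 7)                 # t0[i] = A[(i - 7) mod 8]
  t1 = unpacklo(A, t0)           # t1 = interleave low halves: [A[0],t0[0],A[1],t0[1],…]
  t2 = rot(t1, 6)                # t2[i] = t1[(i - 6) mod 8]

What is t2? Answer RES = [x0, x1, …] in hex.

  t0: 5f 9a ed 80 e4 64 83 31
  t1: 31 5f 5f 9a 9a ed ed 80
  t2: 5f 9a 9a ed ed 80 31 5f

RES = [0x5f, 0x9a, 0x9a, 0xed, 0xed, 0x80, 0x31, 0x5f]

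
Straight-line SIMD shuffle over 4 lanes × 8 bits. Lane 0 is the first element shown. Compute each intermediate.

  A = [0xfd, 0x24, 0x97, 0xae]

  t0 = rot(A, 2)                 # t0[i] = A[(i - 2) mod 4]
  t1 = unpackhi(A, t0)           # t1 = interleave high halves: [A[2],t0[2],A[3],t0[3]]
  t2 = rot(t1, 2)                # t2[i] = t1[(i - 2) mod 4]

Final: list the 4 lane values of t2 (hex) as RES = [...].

  t0: 97 ae fd 24
  t1: 97 fd ae 24
  t2: ae 24 97 fd

RES = [ 0xae  0x24  0x97  0xfd ]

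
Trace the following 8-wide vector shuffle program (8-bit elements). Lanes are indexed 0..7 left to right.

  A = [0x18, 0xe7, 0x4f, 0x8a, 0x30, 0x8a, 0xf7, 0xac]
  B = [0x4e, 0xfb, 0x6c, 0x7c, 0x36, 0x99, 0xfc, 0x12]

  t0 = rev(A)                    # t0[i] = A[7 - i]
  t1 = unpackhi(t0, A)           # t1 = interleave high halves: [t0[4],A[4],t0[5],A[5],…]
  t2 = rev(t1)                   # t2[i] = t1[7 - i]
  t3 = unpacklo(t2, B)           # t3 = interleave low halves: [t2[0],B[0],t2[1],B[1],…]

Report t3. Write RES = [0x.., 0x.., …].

RES = [ 0xac  0x4e  0x18  0xfb  0xf7  0x6c  0xe7  0x7c ]

t0 = [0xac, 0xf7, 0x8a, 0x30, 0x8a, 0x4f, 0xe7, 0x18]
t1 = [0x8a, 0x30, 0x4f, 0x8a, 0xe7, 0xf7, 0x18, 0xac]
t2 = [0xac, 0x18, 0xf7, 0xe7, 0x8a, 0x4f, 0x30, 0x8a]
t3 = [0xac, 0x4e, 0x18, 0xfb, 0xf7, 0x6c, 0xe7, 0x7c]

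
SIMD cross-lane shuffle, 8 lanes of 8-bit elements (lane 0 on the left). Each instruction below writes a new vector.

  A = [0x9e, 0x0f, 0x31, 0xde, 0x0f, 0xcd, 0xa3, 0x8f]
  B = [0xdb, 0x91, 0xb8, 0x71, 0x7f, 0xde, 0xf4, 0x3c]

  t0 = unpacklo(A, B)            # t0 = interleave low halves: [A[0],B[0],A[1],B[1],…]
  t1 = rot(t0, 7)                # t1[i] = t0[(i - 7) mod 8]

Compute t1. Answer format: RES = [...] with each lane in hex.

→ t0 |9e|db|0f|91|31|b8|de|71|
→ t1 |db|0f|91|31|b8|de|71|9e|

RES = [0xdb, 0x0f, 0x91, 0x31, 0xb8, 0xde, 0x71, 0x9e]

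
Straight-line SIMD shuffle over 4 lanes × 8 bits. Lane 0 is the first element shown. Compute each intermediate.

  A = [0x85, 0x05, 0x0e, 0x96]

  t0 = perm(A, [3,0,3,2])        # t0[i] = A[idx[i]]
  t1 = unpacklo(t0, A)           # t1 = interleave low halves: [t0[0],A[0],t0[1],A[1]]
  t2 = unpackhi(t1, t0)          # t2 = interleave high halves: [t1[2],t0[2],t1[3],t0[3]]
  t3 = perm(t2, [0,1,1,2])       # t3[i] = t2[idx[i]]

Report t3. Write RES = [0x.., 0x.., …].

RES = [ 0x85  0x96  0x96  0x05 ]

→ t0 |96|85|96|0e|
→ t1 |96|85|85|05|
→ t2 |85|96|05|0e|
→ t3 |85|96|96|05|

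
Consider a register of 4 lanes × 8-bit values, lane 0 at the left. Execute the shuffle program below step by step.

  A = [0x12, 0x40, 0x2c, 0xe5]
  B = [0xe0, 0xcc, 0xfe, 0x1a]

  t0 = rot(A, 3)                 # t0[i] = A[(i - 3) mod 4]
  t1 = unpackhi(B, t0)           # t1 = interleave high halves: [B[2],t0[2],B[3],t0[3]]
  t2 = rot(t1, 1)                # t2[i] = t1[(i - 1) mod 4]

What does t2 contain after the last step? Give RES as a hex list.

RES = [ 0x12  0xfe  0xe5  0x1a ]

t0 = [0x40, 0x2c, 0xe5, 0x12]
t1 = [0xfe, 0xe5, 0x1a, 0x12]
t2 = [0x12, 0xfe, 0xe5, 0x1a]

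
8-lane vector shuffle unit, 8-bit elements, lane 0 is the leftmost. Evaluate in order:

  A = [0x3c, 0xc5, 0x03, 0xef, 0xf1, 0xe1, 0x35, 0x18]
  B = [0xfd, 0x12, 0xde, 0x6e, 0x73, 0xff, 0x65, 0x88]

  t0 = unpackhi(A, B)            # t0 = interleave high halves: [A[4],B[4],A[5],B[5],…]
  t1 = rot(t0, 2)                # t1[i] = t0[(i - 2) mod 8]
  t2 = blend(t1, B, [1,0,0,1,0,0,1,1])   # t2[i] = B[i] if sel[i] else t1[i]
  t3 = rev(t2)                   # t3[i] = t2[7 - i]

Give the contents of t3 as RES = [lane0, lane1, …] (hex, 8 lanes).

RES = [ 0x88  0x65  0xff  0xe1  0x6e  0xf1  0x88  0xfd ]

→ t0 |f1|73|e1|ff|35|65|18|88|
→ t1 |18|88|f1|73|e1|ff|35|65|
→ t2 |fd|88|f1|6e|e1|ff|65|88|
→ t3 |88|65|ff|e1|6e|f1|88|fd|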